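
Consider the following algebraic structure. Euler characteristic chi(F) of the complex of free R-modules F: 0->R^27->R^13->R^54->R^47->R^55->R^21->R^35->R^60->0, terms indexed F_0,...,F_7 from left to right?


chi = sum (-1)^i * rank:
(-1)^0*27=27
(-1)^1*13=-13
(-1)^2*54=54
(-1)^3*47=-47
(-1)^4*55=55
(-1)^5*21=-21
(-1)^6*35=35
(-1)^7*60=-60
chi=30


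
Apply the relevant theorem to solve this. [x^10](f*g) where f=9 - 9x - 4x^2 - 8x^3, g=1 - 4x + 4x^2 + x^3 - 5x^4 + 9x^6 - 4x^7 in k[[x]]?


[x^10] = sum a_i*b_j, i+j=10
  -8*-4=32
Sum=32


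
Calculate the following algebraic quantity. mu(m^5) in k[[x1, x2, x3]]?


C(n+d-1,d)=C(7,5)=21


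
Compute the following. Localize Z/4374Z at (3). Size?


3-primary part: 4374=3^7*2
Size=3^7=2187


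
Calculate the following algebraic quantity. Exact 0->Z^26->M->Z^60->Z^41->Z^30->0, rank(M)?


Alt sum=0:
(-1)^0*26 + (-1)^1*? + (-1)^2*60 + (-1)^3*41 + (-1)^4*30=0
rank(M)=75


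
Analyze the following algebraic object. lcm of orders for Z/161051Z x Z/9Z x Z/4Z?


Exponent = lcm of the cyclic orders; pairwise coprime => product.
11^5*3^2*2^2=161051*9*4=5797836


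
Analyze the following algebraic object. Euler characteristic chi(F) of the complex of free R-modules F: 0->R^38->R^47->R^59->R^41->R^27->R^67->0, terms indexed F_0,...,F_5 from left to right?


chi = sum (-1)^i * rank:
(-1)^0*38=38
(-1)^1*47=-47
(-1)^2*59=59
(-1)^3*41=-41
(-1)^4*27=27
(-1)^5*67=-67
chi=-31


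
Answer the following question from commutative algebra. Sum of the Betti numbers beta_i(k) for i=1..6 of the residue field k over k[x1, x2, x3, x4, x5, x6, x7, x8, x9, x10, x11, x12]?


Koszul resolution: beta_i(k)=C(n,i), n=12
C(12,1)=12, C(12,2)=66, C(12,3)=220, C(12,4)=495, C(12,5)=792, C(12,6)=924
Sum=2509


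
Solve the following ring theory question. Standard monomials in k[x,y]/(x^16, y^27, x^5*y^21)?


k[x,y]/I, I = (x^16, y^27, x^5*y^21)
Rect: 16x27=432. Corner: (16-5)x(27-21)=66.
dim = 432-66 = 366


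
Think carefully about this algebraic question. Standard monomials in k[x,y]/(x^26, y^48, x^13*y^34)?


k[x,y]/I, I = (x^26, y^48, x^13*y^34)
Rect: 26x48=1248. Corner: (26-13)x(48-34)=182.
dim = 1248-182 = 1066


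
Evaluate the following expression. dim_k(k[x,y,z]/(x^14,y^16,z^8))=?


Basis: x^iy^jz^k, i<14,j<16,k<8
14*16*8=1792


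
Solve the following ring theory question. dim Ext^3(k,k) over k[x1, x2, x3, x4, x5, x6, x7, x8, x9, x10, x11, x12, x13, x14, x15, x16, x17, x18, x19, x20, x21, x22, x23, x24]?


C(n,i)=C(24,3)=2024


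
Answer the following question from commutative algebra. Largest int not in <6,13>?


gcd(6,13)=1 => F=ab-a-b=6*13-6-13=78-19=59


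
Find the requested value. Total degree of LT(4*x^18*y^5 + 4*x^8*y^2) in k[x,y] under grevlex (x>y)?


LT: 4*x^18*y^5
deg_x=18, deg_y=5
Total=18+5=23


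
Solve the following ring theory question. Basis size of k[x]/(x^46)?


Basis: 1,x,...,x^45
dim=46


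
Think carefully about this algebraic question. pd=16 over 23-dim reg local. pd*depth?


pd+depth=23
depth=23-16=7
pd*depth=16*7=112


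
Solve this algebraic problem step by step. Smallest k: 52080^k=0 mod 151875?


52080^k mod 151875:
k=1: 52080
k=2: 142650
k=3: 94500
k=4: 50625
k=5: 0
First zero at k = 5


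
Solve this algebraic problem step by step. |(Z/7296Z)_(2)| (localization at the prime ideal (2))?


2-primary part: 7296=2^7*57
Size=2^7=128


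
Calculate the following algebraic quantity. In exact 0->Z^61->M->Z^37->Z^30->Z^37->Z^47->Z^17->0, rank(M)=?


Alt sum=0:
(-1)^0*61 + (-1)^1*? + (-1)^2*37 + (-1)^3*30 + (-1)^4*37 + (-1)^5*47 + (-1)^6*17=0
rank(M)=75


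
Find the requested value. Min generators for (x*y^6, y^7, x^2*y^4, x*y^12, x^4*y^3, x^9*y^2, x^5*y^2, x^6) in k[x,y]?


Remove redundant (divisible by others).
x^9*y^2 redundant.
x*y^12 redundant.
Min: x^6, x^5*y^2, x^4*y^3, x^2*y^4, x*y^6, y^7
Count=6


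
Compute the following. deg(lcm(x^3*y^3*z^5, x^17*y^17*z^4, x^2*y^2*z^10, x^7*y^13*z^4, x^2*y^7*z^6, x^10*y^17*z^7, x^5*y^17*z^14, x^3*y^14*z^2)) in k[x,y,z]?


lcm = componentwise max:
x: max(3,17,2,7,2,10,5,3)=17
y: max(3,17,2,13,7,17,17,14)=17
z: max(5,4,10,4,6,7,14,2)=14
Total=17+17+14=48


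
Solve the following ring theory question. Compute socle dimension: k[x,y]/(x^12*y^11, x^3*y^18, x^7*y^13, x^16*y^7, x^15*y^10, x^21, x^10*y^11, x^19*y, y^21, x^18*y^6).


Socle = ann(m) = span of standard monomials u with x*u, y*u in I (staircase corners).
Redundant generators: x^12*y^11
Minimal generators: x^21, x^19*y, x^18*y^6, x^16*y^7, x^15*y^10, x^10*y^11, x^7*y^13, x^3*y^18, y^21
Corners: x^2y^20, x^6y^17, x^9y^12, x^14y^10, x^15y^9, x^17y^6, x^18y^5, x^20
Socle dim=8


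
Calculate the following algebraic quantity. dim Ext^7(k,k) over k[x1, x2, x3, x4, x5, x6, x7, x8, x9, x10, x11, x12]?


C(n,i)=C(12,7)=792


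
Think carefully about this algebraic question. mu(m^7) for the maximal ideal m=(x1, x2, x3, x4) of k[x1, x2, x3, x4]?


Graded Nakayama: mu(m^d) = dim_k (m^d/m^(d+1)) = #degree-7 monomials in 4 vars
C(n+d-1,d)=C(10,7)=120


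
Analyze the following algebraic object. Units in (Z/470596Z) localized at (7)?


Local ring = Z/117649Z.
phi(117649) = 7^5*(7-1) = 100842


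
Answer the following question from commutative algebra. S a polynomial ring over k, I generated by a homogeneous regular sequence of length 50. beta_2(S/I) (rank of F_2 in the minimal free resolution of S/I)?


Regular sequence => Koszul complex is the minimal free resolution.
Syz_1 minimally generated by Koszul relations f_i*e_j - f_j*e_i (i<j): mu(Syz_1) = beta_2 = C(m,2) = m(m-1)/2
m=50
50*49/2 = 1225


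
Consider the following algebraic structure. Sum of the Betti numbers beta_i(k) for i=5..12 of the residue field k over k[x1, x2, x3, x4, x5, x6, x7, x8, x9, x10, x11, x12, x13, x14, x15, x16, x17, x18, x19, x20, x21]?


Koszul resolution: beta_i(k)=C(n,i), n=21
C(21,5)=20349, C(21,6)=54264, C(21,7)=116280, C(21,8)=203490, C(21,9)=293930, C(21,10)=352716, C(21,11)=352716, C(21,12)=293930
Sum=1687675


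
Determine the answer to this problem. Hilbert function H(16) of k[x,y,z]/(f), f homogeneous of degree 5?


C(18,2)-C(13,2)=153-78=75


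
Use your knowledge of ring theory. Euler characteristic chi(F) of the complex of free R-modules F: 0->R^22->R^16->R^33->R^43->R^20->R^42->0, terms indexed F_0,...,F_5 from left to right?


chi = sum (-1)^i * rank:
(-1)^0*22=22
(-1)^1*16=-16
(-1)^2*33=33
(-1)^3*43=-43
(-1)^4*20=20
(-1)^5*42=-42
chi=-26


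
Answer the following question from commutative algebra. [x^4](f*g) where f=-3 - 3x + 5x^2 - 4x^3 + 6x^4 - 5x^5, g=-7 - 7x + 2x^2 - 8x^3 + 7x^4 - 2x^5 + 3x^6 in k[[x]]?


[x^4] = sum a_i*b_j, i+j=4
  -3*7=-21
  -3*-8=24
  5*2=10
  -4*-7=28
  6*-7=-42
Sum=-1


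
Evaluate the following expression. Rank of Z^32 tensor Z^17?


rank(M(x)N) = rank(M)*rank(N)
32*17 = 544


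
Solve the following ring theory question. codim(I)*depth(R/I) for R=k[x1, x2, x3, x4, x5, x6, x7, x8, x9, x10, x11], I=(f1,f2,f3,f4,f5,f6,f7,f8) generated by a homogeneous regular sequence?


codim=8, depth=dim(R/I)=11-8=3
Product=8*3=24


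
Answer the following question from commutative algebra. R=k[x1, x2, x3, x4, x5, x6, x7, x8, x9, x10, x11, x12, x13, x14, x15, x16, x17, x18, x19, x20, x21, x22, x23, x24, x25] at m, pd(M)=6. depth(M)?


pd+depth=depth(R)=25
depth=25-6=19


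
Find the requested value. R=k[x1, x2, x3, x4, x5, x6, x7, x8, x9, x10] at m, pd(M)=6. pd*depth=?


pd+depth=10
depth=10-6=4
pd*depth=6*4=24


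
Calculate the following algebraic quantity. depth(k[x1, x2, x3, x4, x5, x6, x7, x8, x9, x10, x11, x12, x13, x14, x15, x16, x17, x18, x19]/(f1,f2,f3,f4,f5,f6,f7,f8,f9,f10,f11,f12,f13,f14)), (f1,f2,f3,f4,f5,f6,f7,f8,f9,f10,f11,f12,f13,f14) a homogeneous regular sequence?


depth(R)=19
depth(R/I)=19-14=5


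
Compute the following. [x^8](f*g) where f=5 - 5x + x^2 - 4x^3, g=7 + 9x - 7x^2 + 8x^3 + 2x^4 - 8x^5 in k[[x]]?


[x^8] = sum a_i*b_j, i+j=8
  -4*-8=32
Sum=32


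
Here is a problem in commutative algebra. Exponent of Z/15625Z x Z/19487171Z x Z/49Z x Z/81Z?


Exponent = lcm of the cyclic orders; pairwise coprime => product.
5^6*11^7*7^2*3^4=15625*19487171*49*81=1208509089046875


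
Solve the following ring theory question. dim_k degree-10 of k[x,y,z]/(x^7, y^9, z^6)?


Need i<7, j<9, k<6 with i+j+k=10.
For each i, j ranges over max(0,10-i-5)..min(8,10-i):
  i=0: j in [5,8] -> 4
  i=1: j in [4,8] -> 5
  i=2: j in [3,8] -> 6
  i=3: j in [2,7] -> 6
  i=4: j in [1,6] -> 6
  i=5: j in [0,5] -> 6
  i=6: j in [0,4] -> 5
H(10) = 4+5+6+6+6+6+5 = 38


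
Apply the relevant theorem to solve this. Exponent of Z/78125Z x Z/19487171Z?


Exponent = lcm of the cyclic orders; pairwise coprime => product.
5^7*11^7=78125*19487171=1522435234375


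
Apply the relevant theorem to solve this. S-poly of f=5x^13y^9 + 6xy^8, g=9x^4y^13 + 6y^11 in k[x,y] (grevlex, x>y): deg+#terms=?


LT(f)=5x^13y^9, LT(g)=9x^4y^13
lcm(LM)=x^13y^13
S(f,g) (scaled by 45 to clear denominators) = 9y^4*f - 5x^9*g = -30x^9y^11 + 54xy^12
2 terms, deg 20.
20+2=22


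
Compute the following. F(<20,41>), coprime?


gcd(20,41)=1 => F=ab-a-b=20*41-20-41=820-61=759


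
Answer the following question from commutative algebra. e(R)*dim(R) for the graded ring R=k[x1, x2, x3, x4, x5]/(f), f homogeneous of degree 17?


e(R)=deg(f)=17, dim(R)=5-1=4
e*dim=17*4=68


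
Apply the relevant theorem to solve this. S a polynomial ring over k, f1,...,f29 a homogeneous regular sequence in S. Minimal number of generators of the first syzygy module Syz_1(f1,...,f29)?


Regular sequence => Koszul complex is the minimal free resolution.
Syz_1 minimally generated by Koszul relations f_i*e_j - f_j*e_i (i<j): mu(Syz_1) = beta_2 = C(m,2) = m(m-1)/2
m=29
29*28/2 = 406


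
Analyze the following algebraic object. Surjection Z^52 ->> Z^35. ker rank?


rank(ker) = 52-35 = 17


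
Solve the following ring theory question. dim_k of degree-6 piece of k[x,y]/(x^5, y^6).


k[x,y], I = (x^5, y^6), d = 6
Need i < 5 and d-i < 6.
Range: 1 <= i <= 4.
H(6) = 4


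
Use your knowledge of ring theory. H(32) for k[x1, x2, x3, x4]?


C(d+n-1,n-1)=C(35,3)=6545


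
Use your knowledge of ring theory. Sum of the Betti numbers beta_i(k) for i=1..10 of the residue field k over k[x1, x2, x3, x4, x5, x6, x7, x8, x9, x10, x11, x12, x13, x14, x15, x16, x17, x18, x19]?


Koszul resolution: beta_i(k)=C(n,i), n=19
C(19,1)=19, C(19,2)=171, C(19,3)=969, C(19,4)=3876, C(19,5)=11628, C(19,6)=27132, C(19,7)=50388, C(19,8)=75582, C(19,9)=92378, C(19,10)=92378
Sum=354521


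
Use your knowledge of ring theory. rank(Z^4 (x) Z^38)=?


rank(M(x)N) = rank(M)*rank(N)
4*38 = 152


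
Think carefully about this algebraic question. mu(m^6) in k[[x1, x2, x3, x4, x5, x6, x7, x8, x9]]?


C(n+d-1,d)=C(14,6)=3003


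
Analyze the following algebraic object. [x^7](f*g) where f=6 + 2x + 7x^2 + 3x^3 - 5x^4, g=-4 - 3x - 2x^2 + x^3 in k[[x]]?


[x^7] = sum a_i*b_j, i+j=7
  -5*1=-5
Sum=-5


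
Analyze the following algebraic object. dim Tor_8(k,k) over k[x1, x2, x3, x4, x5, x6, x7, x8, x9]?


Koszul: C(n,i)=C(9,8)=9


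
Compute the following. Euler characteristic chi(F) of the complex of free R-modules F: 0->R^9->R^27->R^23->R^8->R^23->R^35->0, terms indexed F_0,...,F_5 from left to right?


chi = sum (-1)^i * rank:
(-1)^0*9=9
(-1)^1*27=-27
(-1)^2*23=23
(-1)^3*8=-8
(-1)^4*23=23
(-1)^5*35=-35
chi=-15


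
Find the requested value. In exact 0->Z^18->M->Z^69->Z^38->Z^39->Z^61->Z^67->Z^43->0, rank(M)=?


Alt sum=0:
(-1)^0*18 + (-1)^1*? + (-1)^2*69 + (-1)^3*38 + (-1)^4*39 + (-1)^5*61 + (-1)^6*67 + (-1)^7*43=0
rank(M)=51


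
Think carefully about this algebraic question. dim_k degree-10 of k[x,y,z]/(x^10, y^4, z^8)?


Need i<10, j<4, k<8 with i+j+k=10.
For each i, j ranges over max(0,10-i-7)..min(3,10-i):
  i=0: j in [3,3] -> 1
  i=1: j in [2,3] -> 2
  i=2: j in [1,3] -> 3
  i=3: j in [0,3] -> 4
  i=4: j in [0,3] -> 4
  i=5: j in [0,3] -> 4
  i=6: j in [0,3] -> 4
  i=7: j in [0,3] -> 4
  i=8: j in [0,2] -> 3
  i=9: j in [0,1] -> 2
H(10) = 1+2+3+4+4+4+4+4+3+2 = 31


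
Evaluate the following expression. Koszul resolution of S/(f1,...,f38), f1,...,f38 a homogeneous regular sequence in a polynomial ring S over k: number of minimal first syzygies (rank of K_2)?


Regular sequence => Koszul complex is the minimal free resolution.
Syz_1 minimally generated by Koszul relations f_i*e_j - f_j*e_i (i<j): mu(Syz_1) = beta_2 = C(m,2) = m(m-1)/2
m=38
38*37/2 = 703


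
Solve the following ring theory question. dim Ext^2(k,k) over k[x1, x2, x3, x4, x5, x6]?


C(n,i)=C(6,2)=15


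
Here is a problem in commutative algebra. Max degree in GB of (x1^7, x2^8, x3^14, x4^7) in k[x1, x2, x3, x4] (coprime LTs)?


Pure powers, coprime LTs => already GB.
Degrees: 7, 8, 14, 7
Max=14


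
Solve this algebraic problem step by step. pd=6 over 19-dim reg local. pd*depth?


pd+depth=19
depth=19-6=13
pd*depth=6*13=78


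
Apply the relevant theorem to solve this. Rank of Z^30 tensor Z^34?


rank(M(x)N) = rank(M)*rank(N)
30*34 = 1020


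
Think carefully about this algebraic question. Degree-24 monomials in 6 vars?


C(d+n-1,n-1)=C(29,5)=118755


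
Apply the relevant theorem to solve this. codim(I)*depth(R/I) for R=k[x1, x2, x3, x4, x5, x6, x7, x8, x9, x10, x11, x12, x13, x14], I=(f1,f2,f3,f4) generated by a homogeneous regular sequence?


codim=4, depth=dim(R/I)=14-4=10
Product=4*10=40


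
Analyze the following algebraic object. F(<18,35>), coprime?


gcd(18,35)=1 => F=ab-a-b=18*35-18-35=630-53=577


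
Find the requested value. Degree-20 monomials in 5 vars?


C(d+n-1,n-1)=C(24,4)=10626


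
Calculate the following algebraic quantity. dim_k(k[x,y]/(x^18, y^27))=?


Basis: x^i*y^j, i<18, j<27
18*27=486


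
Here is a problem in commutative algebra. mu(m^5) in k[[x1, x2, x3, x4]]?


C(n+d-1,d)=C(8,5)=56


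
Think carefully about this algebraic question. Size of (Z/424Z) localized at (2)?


2-primary part: 424=2^3*53
Size=2^3=8


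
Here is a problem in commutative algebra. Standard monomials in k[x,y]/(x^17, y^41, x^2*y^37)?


k[x,y]/I, I = (x^17, y^41, x^2*y^37)
Rect: 17x41=697. Corner: (17-2)x(41-37)=60.
dim = 697-60 = 637


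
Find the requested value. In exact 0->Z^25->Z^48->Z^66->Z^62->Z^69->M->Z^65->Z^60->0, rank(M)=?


Alt sum=0:
(-1)^0*25 + (-1)^1*48 + (-1)^2*66 + (-1)^3*62 + (-1)^4*69 + (-1)^5*? + (-1)^6*65 + (-1)^7*60=0
rank(M)=55


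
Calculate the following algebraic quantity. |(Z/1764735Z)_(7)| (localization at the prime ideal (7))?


7-primary part: 1764735=7^6*15
Size=7^6=117649


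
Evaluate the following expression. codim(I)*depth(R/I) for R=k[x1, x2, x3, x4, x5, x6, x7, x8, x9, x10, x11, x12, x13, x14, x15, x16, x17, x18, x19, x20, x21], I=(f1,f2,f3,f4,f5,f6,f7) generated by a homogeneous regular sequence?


codim=7, depth=dim(R/I)=21-7=14
Product=7*14=98


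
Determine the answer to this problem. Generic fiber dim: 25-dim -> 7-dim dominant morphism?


dim(fiber)=dim(X)-dim(Y)=25-7=18


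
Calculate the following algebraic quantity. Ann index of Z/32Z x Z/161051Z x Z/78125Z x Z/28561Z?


Exponent = lcm of the cyclic orders; pairwise coprime => product.
2^5*11^5*5^7*13^4=32*161051*78125*28561=11499444027500000


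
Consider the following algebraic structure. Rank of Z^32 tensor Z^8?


rank(M(x)N) = rank(M)*rank(N)
32*8 = 256


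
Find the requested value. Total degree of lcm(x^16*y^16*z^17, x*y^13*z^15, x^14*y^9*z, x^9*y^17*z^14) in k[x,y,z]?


lcm = componentwise max:
x: max(16,1,14,9)=16
y: max(16,13,9,17)=17
z: max(17,15,1,14)=17
Total=16+17+17=50


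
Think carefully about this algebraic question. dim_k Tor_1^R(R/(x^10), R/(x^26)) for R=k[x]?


Tor_1(R/I,R/J)=(I cap J)/IJ=(x^26)/(x^36)
dim=36-26=min(10,26)=10


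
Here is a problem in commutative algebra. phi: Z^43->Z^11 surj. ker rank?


rank(ker) = 43-11 = 32


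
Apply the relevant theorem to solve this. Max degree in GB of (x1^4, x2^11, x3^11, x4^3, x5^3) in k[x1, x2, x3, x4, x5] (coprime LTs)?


Pure powers, coprime LTs => already GB.
Degrees: 4, 11, 11, 3, 3
Max=11


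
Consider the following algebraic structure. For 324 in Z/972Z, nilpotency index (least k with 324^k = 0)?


324^k mod 972:
k=1: 324
k=2: 0
First zero at k = 2


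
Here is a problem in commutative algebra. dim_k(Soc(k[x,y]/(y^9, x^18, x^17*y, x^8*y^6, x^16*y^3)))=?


Socle = ann(m) = span of standard monomials u with x*u, y*u in I (staircase corners).
Minimal generators: x^18, x^17*y, x^16*y^3, x^8*y^6, y^9
Corners: x^7y^8, x^15y^5, x^16y^2, x^17
Socle dim=4


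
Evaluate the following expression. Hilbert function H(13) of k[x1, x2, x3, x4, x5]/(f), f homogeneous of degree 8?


C(17,4)-C(9,4)=2380-126=2254


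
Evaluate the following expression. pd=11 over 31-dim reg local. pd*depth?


pd+depth=31
depth=31-11=20
pd*depth=11*20=220


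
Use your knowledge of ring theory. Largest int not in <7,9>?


gcd(7,9)=1 => F=ab-a-b=7*9-7-9=63-16=47


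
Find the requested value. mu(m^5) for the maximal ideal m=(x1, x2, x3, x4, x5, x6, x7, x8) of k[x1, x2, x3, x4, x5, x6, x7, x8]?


Graded Nakayama: mu(m^d) = dim_k (m^d/m^(d+1)) = #degree-5 monomials in 8 vars
C(n+d-1,d)=C(12,5)=792


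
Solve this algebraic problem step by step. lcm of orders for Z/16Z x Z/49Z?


Exponent = lcm of the cyclic orders; pairwise coprime => product.
2^4*7^2=16*49=784


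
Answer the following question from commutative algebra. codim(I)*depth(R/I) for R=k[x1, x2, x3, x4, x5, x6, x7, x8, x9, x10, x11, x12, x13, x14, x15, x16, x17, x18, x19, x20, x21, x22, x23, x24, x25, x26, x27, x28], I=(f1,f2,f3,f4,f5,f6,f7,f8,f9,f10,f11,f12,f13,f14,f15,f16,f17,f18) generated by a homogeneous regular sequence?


codim=18, depth=dim(R/I)=28-18=10
Product=18*10=180


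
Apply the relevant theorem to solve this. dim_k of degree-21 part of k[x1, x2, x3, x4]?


C(d+n-1,n-1)=C(24,3)=2024


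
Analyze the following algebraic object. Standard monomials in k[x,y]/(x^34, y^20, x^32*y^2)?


k[x,y]/I, I = (x^34, y^20, x^32*y^2)
Rect: 34x20=680. Corner: (34-32)x(20-2)=36.
dim = 680-36 = 644


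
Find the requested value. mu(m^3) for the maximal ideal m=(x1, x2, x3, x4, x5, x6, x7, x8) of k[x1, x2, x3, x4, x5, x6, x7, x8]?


Graded Nakayama: mu(m^d) = dim_k (m^d/m^(d+1)) = #degree-3 monomials in 8 vars
C(n+d-1,d)=C(10,3)=120


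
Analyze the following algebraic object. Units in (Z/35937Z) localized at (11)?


Local ring = Z/1331Z.
phi(1331) = 11^2*(11-1) = 1210


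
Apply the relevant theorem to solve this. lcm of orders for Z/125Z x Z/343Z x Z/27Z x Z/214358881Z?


Exponent = lcm of the cyclic orders; pairwise coprime => product.
5^3*7^3*3^3*11^8=125*343*27*214358881=248147199617625


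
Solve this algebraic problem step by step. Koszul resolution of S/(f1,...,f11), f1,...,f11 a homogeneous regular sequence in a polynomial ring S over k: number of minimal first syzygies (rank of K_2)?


Regular sequence => Koszul complex is the minimal free resolution.
Syz_1 minimally generated by Koszul relations f_i*e_j - f_j*e_i (i<j): mu(Syz_1) = beta_2 = C(m,2) = m(m-1)/2
m=11
11*10/2 = 55


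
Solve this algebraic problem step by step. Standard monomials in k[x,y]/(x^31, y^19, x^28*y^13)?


k[x,y]/I, I = (x^31, y^19, x^28*y^13)
Rect: 31x19=589. Corner: (31-28)x(19-13)=18.
dim = 589-18 = 571


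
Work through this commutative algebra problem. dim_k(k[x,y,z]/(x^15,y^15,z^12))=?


Basis: x^iy^jz^k, i<15,j<15,k<12
15*15*12=2700


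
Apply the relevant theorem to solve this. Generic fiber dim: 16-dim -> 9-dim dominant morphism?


dim(fiber)=dim(X)-dim(Y)=16-9=7


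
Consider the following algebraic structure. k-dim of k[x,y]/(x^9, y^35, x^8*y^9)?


k[x,y]/I, I = (x^9, y^35, x^8*y^9)
Rect: 9x35=315. Corner: (9-8)x(35-9)=26.
dim = 315-26 = 289


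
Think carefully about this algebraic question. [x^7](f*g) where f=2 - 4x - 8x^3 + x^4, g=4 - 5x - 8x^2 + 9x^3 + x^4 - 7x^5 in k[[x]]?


[x^7] = sum a_i*b_j, i+j=7
  -8*1=-8
  1*9=9
Sum=1


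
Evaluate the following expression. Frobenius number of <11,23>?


gcd(11,23)=1 => F=ab-a-b=11*23-11-23=253-34=219


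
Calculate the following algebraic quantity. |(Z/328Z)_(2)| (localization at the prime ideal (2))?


2-primary part: 328=2^3*41
Size=2^3=8


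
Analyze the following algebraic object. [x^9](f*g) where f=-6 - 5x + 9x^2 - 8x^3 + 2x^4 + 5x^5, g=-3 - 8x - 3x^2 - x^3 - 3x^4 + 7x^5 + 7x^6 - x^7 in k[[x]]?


[x^9] = sum a_i*b_j, i+j=9
  9*-1=-9
  -8*7=-56
  2*7=14
  5*-3=-15
Sum=-66


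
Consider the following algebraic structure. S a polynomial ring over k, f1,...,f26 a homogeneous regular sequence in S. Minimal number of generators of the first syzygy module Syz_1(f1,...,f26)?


Regular sequence => Koszul complex is the minimal free resolution.
Syz_1 minimally generated by Koszul relations f_i*e_j - f_j*e_i (i<j): mu(Syz_1) = beta_2 = C(m,2) = m(m-1)/2
m=26
26*25/2 = 325


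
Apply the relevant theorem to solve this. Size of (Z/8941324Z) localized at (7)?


7-primary part: 8941324=7^6*76
Size=7^6=117649


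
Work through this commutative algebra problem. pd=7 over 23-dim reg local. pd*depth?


pd+depth=23
depth=23-7=16
pd*depth=7*16=112


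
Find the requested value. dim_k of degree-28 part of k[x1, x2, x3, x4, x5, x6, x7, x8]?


C(d+n-1,n-1)=C(35,7)=6724520


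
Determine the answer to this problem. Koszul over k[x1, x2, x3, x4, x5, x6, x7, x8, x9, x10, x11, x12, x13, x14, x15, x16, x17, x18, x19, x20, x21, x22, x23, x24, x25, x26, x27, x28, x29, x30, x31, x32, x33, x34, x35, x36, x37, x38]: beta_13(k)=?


C(n,i)=C(38,13)=5414950296


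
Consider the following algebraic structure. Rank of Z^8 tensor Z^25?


rank(M(x)N) = rank(M)*rank(N)
8*25 = 200


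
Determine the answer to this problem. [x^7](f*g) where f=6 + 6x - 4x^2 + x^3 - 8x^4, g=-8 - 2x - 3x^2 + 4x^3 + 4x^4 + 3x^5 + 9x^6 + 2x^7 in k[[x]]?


[x^7] = sum a_i*b_j, i+j=7
  6*2=12
  6*9=54
  -4*3=-12
  1*4=4
  -8*4=-32
Sum=26


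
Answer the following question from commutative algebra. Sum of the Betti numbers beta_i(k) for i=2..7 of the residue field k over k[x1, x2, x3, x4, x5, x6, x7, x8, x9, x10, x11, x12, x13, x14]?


Koszul resolution: beta_i(k)=C(n,i), n=14
C(14,2)=91, C(14,3)=364, C(14,4)=1001, C(14,5)=2002, C(14,6)=3003, C(14,7)=3432
Sum=9893


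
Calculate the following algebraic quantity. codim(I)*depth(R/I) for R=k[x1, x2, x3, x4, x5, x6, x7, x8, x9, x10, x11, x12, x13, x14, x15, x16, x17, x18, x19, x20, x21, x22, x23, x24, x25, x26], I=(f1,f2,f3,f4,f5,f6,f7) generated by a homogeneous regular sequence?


codim=7, depth=dim(R/I)=26-7=19
Product=7*19=133


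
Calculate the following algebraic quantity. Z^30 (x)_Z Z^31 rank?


rank(M(x)N) = rank(M)*rank(N)
30*31 = 930


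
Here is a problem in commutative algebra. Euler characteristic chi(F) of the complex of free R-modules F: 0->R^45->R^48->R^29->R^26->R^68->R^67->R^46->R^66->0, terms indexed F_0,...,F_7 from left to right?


chi = sum (-1)^i * rank:
(-1)^0*45=45
(-1)^1*48=-48
(-1)^2*29=29
(-1)^3*26=-26
(-1)^4*68=68
(-1)^5*67=-67
(-1)^6*46=46
(-1)^7*66=-66
chi=-19


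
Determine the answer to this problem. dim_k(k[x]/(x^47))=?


Basis: 1,x,...,x^46
dim=47


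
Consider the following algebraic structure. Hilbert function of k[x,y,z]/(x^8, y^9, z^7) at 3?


Need i<8, j<9, k<7 with i+j+k=3.
For each i, j ranges over max(0,3-i-6)..min(8,3-i):
  i=0: j in [0,3] -> 4
  i=1: j in [0,2] -> 3
  i=2: j in [0,1] -> 2
  i=3: j in [0,0] -> 1
H(3) = 4+3+2+1 = 10


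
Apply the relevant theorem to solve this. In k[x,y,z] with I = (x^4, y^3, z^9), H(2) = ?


Need i<4, j<3, k<9 with i+j+k=2.
For each i, j ranges over max(0,2-i-8)..min(2,2-i):
  i=0: j in [0,2] -> 3
  i=1: j in [0,1] -> 2
  i=2: j in [0,0] -> 1
H(2) = 3+2+1 = 6


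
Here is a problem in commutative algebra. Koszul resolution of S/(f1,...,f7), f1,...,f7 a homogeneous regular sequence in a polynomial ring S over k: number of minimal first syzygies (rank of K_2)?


Regular sequence => Koszul complex is the minimal free resolution.
Syz_1 minimally generated by Koszul relations f_i*e_j - f_j*e_i (i<j): mu(Syz_1) = beta_2 = C(m,2) = m(m-1)/2
m=7
7*6/2 = 21


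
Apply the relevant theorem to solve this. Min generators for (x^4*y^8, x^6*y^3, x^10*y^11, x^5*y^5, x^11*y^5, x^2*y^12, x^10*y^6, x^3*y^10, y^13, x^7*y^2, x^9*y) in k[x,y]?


Remove redundant (divisible by others).
x^10*y^11 redundant.
x^10*y^6 redundant.
x^11*y^5 redundant.
Min: x^9*y, x^7*y^2, x^6*y^3, x^5*y^5, x^4*y^8, x^3*y^10, x^2*y^12, y^13
Count=8


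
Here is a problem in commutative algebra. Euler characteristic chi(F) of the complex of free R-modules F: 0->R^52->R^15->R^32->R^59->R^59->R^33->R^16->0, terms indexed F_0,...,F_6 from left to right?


chi = sum (-1)^i * rank:
(-1)^0*52=52
(-1)^1*15=-15
(-1)^2*32=32
(-1)^3*59=-59
(-1)^4*59=59
(-1)^5*33=-33
(-1)^6*16=16
chi=52


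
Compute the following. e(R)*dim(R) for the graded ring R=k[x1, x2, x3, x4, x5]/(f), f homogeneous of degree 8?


e(R)=deg(f)=8, dim(R)=5-1=4
e*dim=8*4=32


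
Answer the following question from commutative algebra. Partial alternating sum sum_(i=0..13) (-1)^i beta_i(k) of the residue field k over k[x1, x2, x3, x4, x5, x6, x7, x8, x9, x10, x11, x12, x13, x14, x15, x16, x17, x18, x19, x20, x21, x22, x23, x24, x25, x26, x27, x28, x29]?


Koszul resolution: beta_i(k)=C(n,i), n=29
sum_(i=0..p) (-1)^i C(n,i) = (-1)^p C(n-1,p)
(-1)^13*C(28,13) = (-1)^13*37442160 = -37442160


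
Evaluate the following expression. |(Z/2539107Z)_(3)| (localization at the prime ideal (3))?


3-primary part: 2539107=3^10*43
Size=3^10=59049


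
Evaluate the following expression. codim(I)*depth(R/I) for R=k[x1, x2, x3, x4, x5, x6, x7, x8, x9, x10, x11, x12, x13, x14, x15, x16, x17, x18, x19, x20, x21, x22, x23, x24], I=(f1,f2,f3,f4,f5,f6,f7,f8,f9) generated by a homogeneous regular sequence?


codim=9, depth=dim(R/I)=24-9=15
Product=9*15=135


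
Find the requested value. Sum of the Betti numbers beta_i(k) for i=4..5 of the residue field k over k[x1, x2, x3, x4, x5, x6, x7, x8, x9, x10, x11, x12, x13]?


Koszul resolution: beta_i(k)=C(n,i), n=13
C(13,4)=715, C(13,5)=1287
Sum=2002


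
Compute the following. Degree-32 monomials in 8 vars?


C(d+n-1,n-1)=C(39,7)=15380937


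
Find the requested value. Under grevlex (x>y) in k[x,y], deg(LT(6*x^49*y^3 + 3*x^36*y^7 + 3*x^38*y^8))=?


LT: 6*x^49*y^3
deg_x=49, deg_y=3
Total=49+3=52


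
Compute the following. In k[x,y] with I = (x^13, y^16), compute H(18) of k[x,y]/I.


k[x,y], I = (x^13, y^16), d = 18
Need i < 13 and d-i < 16.
Range: 3 <= i <= 12.
H(18) = 10


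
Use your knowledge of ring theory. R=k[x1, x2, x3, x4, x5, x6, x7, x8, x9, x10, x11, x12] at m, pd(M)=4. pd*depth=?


pd+depth=12
depth=12-4=8
pd*depth=4*8=32


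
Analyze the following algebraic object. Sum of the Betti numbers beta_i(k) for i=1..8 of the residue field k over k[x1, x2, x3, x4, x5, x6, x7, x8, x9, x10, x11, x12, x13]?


Koszul resolution: beta_i(k)=C(n,i), n=13
C(13,1)=13, C(13,2)=78, C(13,3)=286, C(13,4)=715, C(13,5)=1287, C(13,6)=1716, C(13,7)=1716, C(13,8)=1287
Sum=7098


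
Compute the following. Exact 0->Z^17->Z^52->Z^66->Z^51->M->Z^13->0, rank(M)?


Alt sum=0:
(-1)^0*17 + (-1)^1*52 + (-1)^2*66 + (-1)^3*51 + (-1)^4*? + (-1)^5*13=0
rank(M)=33


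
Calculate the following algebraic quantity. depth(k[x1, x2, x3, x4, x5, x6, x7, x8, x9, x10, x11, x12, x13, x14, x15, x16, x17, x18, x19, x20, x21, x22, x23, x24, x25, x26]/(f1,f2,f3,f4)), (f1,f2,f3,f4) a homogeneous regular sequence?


depth(R)=26
depth(R/I)=26-4=22


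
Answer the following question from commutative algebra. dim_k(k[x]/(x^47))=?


Basis: 1,x,...,x^46
dim=47


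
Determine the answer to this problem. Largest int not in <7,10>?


gcd(7,10)=1 => F=ab-a-b=7*10-7-10=70-17=53


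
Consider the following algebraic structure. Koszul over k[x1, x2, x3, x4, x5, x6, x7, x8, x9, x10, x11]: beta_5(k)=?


C(n,i)=C(11,5)=462


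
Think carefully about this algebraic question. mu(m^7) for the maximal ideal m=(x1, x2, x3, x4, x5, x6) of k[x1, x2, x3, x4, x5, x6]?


Graded Nakayama: mu(m^d) = dim_k (m^d/m^(d+1)) = #degree-7 monomials in 6 vars
C(n+d-1,d)=C(12,7)=792


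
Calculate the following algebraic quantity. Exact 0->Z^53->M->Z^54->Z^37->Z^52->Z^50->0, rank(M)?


Alt sum=0:
(-1)^0*53 + (-1)^1*? + (-1)^2*54 + (-1)^3*37 + (-1)^4*52 + (-1)^5*50=0
rank(M)=72


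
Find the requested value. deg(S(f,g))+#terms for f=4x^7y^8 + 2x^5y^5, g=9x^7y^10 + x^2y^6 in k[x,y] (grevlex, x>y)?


LT(f)=4x^7y^8, LT(g)=9x^7y^10
lcm(LM)=x^7y^10
S(f,g) (scaled by 36 to clear denominators) = 9y^2*f - 4*g = 18x^5y^7 - 4x^2y^6
2 terms, deg 12.
12+2=14


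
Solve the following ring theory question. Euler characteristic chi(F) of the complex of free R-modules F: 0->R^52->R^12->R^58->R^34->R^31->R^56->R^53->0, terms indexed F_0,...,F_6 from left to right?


chi = sum (-1)^i * rank:
(-1)^0*52=52
(-1)^1*12=-12
(-1)^2*58=58
(-1)^3*34=-34
(-1)^4*31=31
(-1)^5*56=-56
(-1)^6*53=53
chi=92


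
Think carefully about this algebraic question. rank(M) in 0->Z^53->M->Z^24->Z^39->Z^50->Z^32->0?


Alt sum=0:
(-1)^0*53 + (-1)^1*? + (-1)^2*24 + (-1)^3*39 + (-1)^4*50 + (-1)^5*32=0
rank(M)=56


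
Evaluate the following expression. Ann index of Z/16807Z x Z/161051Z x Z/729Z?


Exponent = lcm of the cyclic orders; pairwise coprime => product.
7^5*11^5*3^6=16807*161051*729=1973245650453


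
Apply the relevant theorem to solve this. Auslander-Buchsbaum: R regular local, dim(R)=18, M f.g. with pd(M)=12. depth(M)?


pd+depth=depth(R)=18
depth=18-12=6


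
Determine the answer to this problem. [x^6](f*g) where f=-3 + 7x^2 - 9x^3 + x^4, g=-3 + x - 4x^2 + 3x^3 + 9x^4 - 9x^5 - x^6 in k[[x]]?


[x^6] = sum a_i*b_j, i+j=6
  -3*-1=3
  7*9=63
  -9*3=-27
  1*-4=-4
Sum=35


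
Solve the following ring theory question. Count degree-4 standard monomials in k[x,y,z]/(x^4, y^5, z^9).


Need i<4, j<5, k<9 with i+j+k=4.
For each i, j ranges over max(0,4-i-8)..min(4,4-i):
  i=0: j in [0,4] -> 5
  i=1: j in [0,3] -> 4
  i=2: j in [0,2] -> 3
  i=3: j in [0,1] -> 2
H(4) = 5+4+3+2 = 14


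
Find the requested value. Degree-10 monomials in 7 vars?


C(d+n-1,n-1)=C(16,6)=8008


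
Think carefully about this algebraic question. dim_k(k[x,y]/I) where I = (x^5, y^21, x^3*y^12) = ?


k[x,y]/I, I = (x^5, y^21, x^3*y^12)
Rect: 5x21=105. Corner: (5-3)x(21-12)=18.
dim = 105-18 = 87


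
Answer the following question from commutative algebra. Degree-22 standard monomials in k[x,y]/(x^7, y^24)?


k[x,y], I = (x^7, y^24), d = 22
Need i < 7 and d-i < 24.
Range: 0 <= i <= 6.
H(22) = 7


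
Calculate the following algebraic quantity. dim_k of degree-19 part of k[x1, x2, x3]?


C(d+n-1,n-1)=C(21,2)=210


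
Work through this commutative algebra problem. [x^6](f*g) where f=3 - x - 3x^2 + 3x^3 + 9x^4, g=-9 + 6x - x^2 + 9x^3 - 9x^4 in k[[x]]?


[x^6] = sum a_i*b_j, i+j=6
  -3*-9=27
  3*9=27
  9*-1=-9
Sum=45


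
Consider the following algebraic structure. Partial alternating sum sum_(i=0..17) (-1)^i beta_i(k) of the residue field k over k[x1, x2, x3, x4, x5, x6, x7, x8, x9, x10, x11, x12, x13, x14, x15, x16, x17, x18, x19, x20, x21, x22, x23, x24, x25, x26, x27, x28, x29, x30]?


Koszul resolution: beta_i(k)=C(n,i), n=30
sum_(i=0..p) (-1)^i C(n,i) = (-1)^p C(n-1,p)
(-1)^17*C(29,17) = (-1)^17*51895935 = -51895935


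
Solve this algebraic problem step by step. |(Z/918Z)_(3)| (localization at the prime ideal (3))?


3-primary part: 918=3^3*34
Size=3^3=27


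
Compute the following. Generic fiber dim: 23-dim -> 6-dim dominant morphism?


dim(fiber)=dim(X)-dim(Y)=23-6=17


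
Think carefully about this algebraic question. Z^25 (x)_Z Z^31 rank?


rank(M(x)N) = rank(M)*rank(N)
25*31 = 775


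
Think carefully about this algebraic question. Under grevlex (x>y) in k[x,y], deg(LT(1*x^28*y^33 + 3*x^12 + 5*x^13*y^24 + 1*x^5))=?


LT: 1*x^28*y^33
deg_x=28, deg_y=33
Total=28+33=61


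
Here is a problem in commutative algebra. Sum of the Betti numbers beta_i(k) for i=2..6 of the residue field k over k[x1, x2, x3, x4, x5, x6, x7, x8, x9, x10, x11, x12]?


Koszul resolution: beta_i(k)=C(n,i), n=12
C(12,2)=66, C(12,3)=220, C(12,4)=495, C(12,5)=792, C(12,6)=924
Sum=2497


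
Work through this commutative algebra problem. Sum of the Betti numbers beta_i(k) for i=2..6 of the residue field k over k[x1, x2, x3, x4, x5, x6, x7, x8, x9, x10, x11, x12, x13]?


Koszul resolution: beta_i(k)=C(n,i), n=13
C(13,2)=78, C(13,3)=286, C(13,4)=715, C(13,5)=1287, C(13,6)=1716
Sum=4082


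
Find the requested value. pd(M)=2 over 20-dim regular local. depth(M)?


pd+depth=depth(R)=20
depth=20-2=18


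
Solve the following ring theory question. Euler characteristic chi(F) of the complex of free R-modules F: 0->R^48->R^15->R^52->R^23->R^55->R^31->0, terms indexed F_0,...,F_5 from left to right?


chi = sum (-1)^i * rank:
(-1)^0*48=48
(-1)^1*15=-15
(-1)^2*52=52
(-1)^3*23=-23
(-1)^4*55=55
(-1)^5*31=-31
chi=86


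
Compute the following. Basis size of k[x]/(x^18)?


Basis: 1,x,...,x^17
dim=18


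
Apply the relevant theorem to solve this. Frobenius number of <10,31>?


gcd(10,31)=1 => F=ab-a-b=10*31-10-31=310-41=269


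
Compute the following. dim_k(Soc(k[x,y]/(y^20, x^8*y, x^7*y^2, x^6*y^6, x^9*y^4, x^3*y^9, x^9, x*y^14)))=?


Socle = ann(m) = span of standard monomials u with x*u, y*u in I (staircase corners).
Redundant generators: x^9*y^4
Minimal generators: x^9, x^8*y, x^7*y^2, x^6*y^6, x^3*y^9, x*y^14, y^20
Corners: y^19, x^2y^13, x^5y^8, x^6y^5, x^7y, x^8
Socle dim=6


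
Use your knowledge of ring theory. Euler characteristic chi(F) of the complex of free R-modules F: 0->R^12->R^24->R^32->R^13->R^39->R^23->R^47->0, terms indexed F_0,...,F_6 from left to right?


chi = sum (-1)^i * rank:
(-1)^0*12=12
(-1)^1*24=-24
(-1)^2*32=32
(-1)^3*13=-13
(-1)^4*39=39
(-1)^5*23=-23
(-1)^6*47=47
chi=70


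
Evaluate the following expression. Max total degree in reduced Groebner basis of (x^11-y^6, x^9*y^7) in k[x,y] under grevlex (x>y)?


LT(f1)=x^11, LT(f2)=x^9y^7, lcm=x^11y^7
S(f1,f2) = y^7*f1 - x^2*f2 = -y^13
Reduced GB = {f1, f2, y^13}; degrees 11, 16, 13
Max = 16


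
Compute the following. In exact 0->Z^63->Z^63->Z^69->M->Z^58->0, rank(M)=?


Alt sum=0:
(-1)^0*63 + (-1)^1*63 + (-1)^2*69 + (-1)^3*? + (-1)^4*58=0
rank(M)=127


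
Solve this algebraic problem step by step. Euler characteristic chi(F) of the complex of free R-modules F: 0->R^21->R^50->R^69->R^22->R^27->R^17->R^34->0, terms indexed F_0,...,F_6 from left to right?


chi = sum (-1)^i * rank:
(-1)^0*21=21
(-1)^1*50=-50
(-1)^2*69=69
(-1)^3*22=-22
(-1)^4*27=27
(-1)^5*17=-17
(-1)^6*34=34
chi=62


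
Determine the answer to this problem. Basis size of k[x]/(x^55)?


Basis: 1,x,...,x^54
dim=55


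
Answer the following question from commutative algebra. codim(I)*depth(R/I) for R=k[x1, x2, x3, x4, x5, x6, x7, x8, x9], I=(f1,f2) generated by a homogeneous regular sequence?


codim=2, depth=dim(R/I)=9-2=7
Product=2*7=14


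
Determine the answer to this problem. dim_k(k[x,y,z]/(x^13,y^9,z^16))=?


Basis: x^iy^jz^k, i<13,j<9,k<16
13*9*16=1872


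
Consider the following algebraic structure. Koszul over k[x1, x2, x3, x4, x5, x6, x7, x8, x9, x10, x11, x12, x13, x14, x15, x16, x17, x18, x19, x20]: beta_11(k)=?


C(n,i)=C(20,11)=167960


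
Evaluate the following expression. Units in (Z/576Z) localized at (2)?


Local ring = Z/64Z.
phi(64) = 2^5*(2-1) = 32


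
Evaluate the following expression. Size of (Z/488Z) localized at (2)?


2-primary part: 488=2^3*61
Size=2^3=8


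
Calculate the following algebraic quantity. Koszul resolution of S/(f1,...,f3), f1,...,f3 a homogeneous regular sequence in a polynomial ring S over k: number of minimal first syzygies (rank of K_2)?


Regular sequence => Koszul complex is the minimal free resolution.
Syz_1 minimally generated by Koszul relations f_i*e_j - f_j*e_i (i<j): mu(Syz_1) = beta_2 = C(m,2) = m(m-1)/2
m=3
3*2/2 = 3


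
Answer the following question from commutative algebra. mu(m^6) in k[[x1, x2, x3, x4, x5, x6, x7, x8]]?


C(n+d-1,d)=C(13,6)=1716


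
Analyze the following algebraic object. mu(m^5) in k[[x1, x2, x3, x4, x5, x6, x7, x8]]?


C(n+d-1,d)=C(12,5)=792


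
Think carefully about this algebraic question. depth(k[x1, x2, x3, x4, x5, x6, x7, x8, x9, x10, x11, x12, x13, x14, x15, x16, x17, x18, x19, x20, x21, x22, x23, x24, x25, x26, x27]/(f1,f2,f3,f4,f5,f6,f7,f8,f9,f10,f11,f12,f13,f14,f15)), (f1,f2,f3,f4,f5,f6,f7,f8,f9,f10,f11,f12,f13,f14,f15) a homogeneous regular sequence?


depth(R)=27
depth(R/I)=27-15=12


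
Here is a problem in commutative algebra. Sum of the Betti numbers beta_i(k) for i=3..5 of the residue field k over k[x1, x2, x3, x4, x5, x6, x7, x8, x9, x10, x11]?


Koszul resolution: beta_i(k)=C(n,i), n=11
C(11,3)=165, C(11,4)=330, C(11,5)=462
Sum=957


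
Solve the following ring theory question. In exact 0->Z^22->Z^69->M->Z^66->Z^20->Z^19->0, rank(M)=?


Alt sum=0:
(-1)^0*22 + (-1)^1*69 + (-1)^2*? + (-1)^3*66 + (-1)^4*20 + (-1)^5*19=0
rank(M)=112


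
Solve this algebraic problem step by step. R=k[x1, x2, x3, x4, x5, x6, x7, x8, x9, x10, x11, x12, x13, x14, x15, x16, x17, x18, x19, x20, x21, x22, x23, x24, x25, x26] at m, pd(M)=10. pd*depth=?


pd+depth=26
depth=26-10=16
pd*depth=10*16=160


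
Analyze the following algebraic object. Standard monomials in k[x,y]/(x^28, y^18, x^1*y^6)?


k[x,y]/I, I = (x^28, y^18, x^1*y^6)
Rect: 28x18=504. Corner: (28-1)x(18-6)=324.
dim = 504-324 = 180


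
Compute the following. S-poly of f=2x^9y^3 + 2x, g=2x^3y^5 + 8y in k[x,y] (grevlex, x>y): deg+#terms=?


LT(f)=2x^9y^3, LT(g)=2x^3y^5
lcm(LM)=x^9y^5
S(f,g) (scaled by 4 to clear denominators) = 2y^2*f - 2x^6*g = -16x^6y + 4xy^2
2 terms, deg 7.
7+2=9


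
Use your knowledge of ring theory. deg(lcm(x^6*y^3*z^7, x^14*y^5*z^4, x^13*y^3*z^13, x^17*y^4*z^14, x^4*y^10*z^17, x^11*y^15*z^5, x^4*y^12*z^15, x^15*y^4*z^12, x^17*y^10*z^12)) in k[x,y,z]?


lcm = componentwise max:
x: max(6,14,13,17,4,11,4,15,17)=17
y: max(3,5,3,4,10,15,12,4,10)=15
z: max(7,4,13,14,17,5,15,12,12)=17
Total=17+15+17=49


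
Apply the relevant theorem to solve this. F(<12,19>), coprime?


gcd(12,19)=1 => F=ab-a-b=12*19-12-19=228-31=197


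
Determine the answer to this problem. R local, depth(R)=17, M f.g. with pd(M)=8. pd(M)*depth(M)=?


pd+depth=17
depth=17-8=9
pd*depth=8*9=72


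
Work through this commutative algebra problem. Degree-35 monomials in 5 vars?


C(d+n-1,n-1)=C(39,4)=82251


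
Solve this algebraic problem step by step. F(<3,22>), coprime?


gcd(3,22)=1 => F=ab-a-b=3*22-3-22=66-25=41


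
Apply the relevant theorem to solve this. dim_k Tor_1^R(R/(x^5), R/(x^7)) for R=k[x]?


Tor_1(R/I,R/J)=(I cap J)/IJ=(x^7)/(x^12)
dim=12-7=min(5,7)=5


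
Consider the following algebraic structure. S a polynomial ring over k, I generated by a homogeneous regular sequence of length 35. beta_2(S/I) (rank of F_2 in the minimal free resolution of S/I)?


Regular sequence => Koszul complex is the minimal free resolution.
Syz_1 minimally generated by Koszul relations f_i*e_j - f_j*e_i (i<j): mu(Syz_1) = beta_2 = C(m,2) = m(m-1)/2
m=35
35*34/2 = 595


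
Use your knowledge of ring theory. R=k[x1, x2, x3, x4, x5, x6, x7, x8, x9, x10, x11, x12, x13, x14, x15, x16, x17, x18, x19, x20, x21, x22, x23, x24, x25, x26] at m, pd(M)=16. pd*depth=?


pd+depth=26
depth=26-16=10
pd*depth=16*10=160
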